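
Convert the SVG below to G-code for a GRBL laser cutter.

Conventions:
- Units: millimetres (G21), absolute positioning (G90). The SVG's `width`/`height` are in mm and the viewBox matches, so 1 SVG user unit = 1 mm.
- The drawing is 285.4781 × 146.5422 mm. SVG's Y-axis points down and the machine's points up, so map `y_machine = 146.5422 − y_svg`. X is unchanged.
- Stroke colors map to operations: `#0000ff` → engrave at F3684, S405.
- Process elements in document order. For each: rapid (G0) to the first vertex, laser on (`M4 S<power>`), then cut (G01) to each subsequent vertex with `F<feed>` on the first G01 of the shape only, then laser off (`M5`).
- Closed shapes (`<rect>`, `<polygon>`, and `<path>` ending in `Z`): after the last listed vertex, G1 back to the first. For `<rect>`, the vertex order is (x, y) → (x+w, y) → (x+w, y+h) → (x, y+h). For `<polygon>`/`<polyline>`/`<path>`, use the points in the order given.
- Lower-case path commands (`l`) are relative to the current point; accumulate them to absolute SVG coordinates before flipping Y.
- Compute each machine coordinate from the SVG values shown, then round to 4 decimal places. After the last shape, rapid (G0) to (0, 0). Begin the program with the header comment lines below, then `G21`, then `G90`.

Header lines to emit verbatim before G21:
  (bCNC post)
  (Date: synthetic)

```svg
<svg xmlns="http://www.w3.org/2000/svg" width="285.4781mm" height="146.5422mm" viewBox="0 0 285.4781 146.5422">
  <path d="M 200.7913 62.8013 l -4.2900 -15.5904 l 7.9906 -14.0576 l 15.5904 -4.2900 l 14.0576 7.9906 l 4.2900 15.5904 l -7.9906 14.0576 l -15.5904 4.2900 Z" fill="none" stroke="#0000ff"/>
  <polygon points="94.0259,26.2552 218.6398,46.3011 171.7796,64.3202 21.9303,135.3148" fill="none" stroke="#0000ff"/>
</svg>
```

Since the viewBox matches the mm dimensions, user units are millimetres directly. The only transform is the Y-flip y_m = 146.5422 − y_svg.

Shape 1 is a regular polygon drawn with `<path>`. Its stroke #0000ff means engrave at S405, F3684. After flipping Y the toolpath is (200.7913,83.7409) → (196.5013,99.3313) → (204.4919,113.3889) → (220.0823,117.6789) → (234.1399,109.6883) → (238.4299,94.0979) → (230.4393,80.0403) → (214.8489,75.7503) → (200.7913,83.7409), returning to the start.

Shape 2 is a closed polygon drawn with `<polygon>`. Its stroke #0000ff means engrave at S405, F3684. After flipping Y the toolpath is (94.0259,120.2870) → (218.6398,100.2411) → (171.7796,82.2220) → (21.9303,11.2274) → (94.0259,120.2870), returning to the start.

(bCNC post)
(Date: synthetic)
G21
G90
G0 X200.7913 Y83.7409
M4 S405
G01 X196.5013 Y99.3313 F3684
G01 X204.4919 Y113.3889
G01 X220.0823 Y117.6789
G01 X234.1399 Y109.6883
G01 X238.4299 Y94.0979
G01 X230.4393 Y80.0403
G01 X214.8489 Y75.7503
G01 X200.7913 Y83.7409
M5
G0 X94.0259 Y120.2870
M4 S405
G01 X218.6398 Y100.2411 F3684
G01 X171.7796 Y82.2220
G01 X21.9303 Y11.2274
G01 X94.0259 Y120.2870
M5
G0 X0.0000 Y0.0000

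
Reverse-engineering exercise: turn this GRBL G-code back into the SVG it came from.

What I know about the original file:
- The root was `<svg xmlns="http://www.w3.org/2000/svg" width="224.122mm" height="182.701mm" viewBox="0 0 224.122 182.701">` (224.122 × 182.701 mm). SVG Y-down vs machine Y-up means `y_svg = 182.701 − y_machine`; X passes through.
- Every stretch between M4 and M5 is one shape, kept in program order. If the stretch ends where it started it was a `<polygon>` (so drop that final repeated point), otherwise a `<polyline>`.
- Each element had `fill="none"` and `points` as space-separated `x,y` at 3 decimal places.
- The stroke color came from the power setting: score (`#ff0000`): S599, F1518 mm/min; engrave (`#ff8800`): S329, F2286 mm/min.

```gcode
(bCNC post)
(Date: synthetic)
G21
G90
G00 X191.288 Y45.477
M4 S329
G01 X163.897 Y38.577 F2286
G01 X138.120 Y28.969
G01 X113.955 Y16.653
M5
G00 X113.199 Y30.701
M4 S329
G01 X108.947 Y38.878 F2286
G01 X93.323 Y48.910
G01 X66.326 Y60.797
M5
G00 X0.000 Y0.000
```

<svg xmlns="http://www.w3.org/2000/svg" width="224.122mm" height="182.701mm" viewBox="0 0 224.122 182.701">
  <polyline points="191.288,137.224 163.897,144.124 138.120,153.732 113.955,166.048" fill="none" stroke="#ff8800"/>
  <polyline points="113.199,152.000 108.947,143.823 93.323,133.791 66.326,121.904" fill="none" stroke="#ff8800"/>
</svg>

y_svg = 182.701 − y_m. Every run uses S329, so all elements get stroke `#ff8800` (engrave).

[1] open run; points: 191.288,137.224 163.897,144.124 138.120,153.732 113.955,166.048

[2] open run; points: 113.199,152.000 108.947,143.823 93.323,133.791 66.326,121.904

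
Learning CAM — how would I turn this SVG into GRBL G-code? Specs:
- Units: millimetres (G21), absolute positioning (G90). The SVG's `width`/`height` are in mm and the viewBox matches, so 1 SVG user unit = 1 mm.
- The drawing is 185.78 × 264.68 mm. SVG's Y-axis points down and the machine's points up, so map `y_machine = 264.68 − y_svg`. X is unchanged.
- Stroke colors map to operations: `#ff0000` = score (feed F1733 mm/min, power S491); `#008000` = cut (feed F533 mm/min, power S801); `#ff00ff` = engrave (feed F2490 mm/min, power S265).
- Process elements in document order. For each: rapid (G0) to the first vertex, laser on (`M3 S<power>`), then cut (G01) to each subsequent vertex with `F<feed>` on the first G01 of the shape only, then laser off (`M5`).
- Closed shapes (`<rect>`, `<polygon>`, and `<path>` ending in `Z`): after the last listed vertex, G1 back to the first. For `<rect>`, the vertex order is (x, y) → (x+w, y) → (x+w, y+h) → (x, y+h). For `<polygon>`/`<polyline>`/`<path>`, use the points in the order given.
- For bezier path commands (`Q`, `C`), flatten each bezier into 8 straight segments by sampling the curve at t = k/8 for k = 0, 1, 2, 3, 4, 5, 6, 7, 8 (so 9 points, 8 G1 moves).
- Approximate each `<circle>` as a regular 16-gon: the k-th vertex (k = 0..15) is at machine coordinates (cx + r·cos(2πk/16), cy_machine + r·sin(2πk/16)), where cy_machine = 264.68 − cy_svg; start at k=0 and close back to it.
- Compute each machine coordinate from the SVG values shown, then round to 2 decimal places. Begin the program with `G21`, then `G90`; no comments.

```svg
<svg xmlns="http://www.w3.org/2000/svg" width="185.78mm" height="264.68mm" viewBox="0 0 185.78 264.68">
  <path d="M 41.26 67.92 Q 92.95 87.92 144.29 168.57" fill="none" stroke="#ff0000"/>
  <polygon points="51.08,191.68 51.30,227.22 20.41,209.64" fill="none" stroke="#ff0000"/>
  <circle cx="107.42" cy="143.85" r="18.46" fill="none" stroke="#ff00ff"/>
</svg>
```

G21
G90
G0 X41.26 Y196.76
M3 S491
G01 X54.18 Y190.81 F1733
G01 X67.08 Y182.97
G01 X79.98 Y173.23
G01 X92.86 Y161.60
G01 X105.74 Y148.07
G01 X118.60 Y132.64
G01 X131.45 Y115.32
G01 X144.29 Y96.11
M5
G0 X51.08 Y73.00
M3 S491
G01 X51.30 Y37.46 F1733
G01 X20.41 Y55.04
G01 X51.08 Y73.00
M5
G0 X125.88 Y120.83
M3 S265
G01 X124.47 Y127.89 F2490
G01 X120.47 Y133.88
G01 X114.48 Y137.88
G01 X107.42 Y139.29
G01 X100.36 Y137.88
G01 X94.37 Y133.88
G01 X90.37 Y127.89
G01 X88.96 Y120.83
G01 X90.37 Y113.77
G01 X94.37 Y107.78
G01 X100.36 Y103.78
G01 X107.42 Y102.37
G01 X114.48 Y103.78
G01 X120.47 Y107.78
G01 X124.47 Y113.77
G01 X125.88 Y120.83
M5

1 u = 1 mm; y_m = 264.68 − y.

[1] `<path>` quadratic bezier, #ff0000→score S491 F1733: (41.26,196.76) → (54.18,190.81) → (67.08,182.97) → (79.98,173.23) → (92.86,161.60) → (105.74,148.07) → (118.60,132.64) → (131.45,115.32) → (144.29,96.11)

[2] `<polygon>` regular polygon, #ff0000→score S491 F1733: (51.08,73.00) → (51.30,37.46) → (20.41,55.04) → (51.08,73.00) (closed)

[3] `<circle>` circle, #ff00ff→engrave S265 F2490: (125.88,120.83) → (124.47,127.89) → (120.47,133.88) → (114.48,137.88) → (107.42,139.29) → (100.36,137.88) → (94.37,133.88) → (90.37,127.89) → (88.96,120.83) → (90.37,113.77) → (94.37,107.78) → (100.36,103.78) → (107.42,102.37) → (114.48,103.78) → (120.47,107.78) → (124.47,113.77) → (125.88,120.83) (closed)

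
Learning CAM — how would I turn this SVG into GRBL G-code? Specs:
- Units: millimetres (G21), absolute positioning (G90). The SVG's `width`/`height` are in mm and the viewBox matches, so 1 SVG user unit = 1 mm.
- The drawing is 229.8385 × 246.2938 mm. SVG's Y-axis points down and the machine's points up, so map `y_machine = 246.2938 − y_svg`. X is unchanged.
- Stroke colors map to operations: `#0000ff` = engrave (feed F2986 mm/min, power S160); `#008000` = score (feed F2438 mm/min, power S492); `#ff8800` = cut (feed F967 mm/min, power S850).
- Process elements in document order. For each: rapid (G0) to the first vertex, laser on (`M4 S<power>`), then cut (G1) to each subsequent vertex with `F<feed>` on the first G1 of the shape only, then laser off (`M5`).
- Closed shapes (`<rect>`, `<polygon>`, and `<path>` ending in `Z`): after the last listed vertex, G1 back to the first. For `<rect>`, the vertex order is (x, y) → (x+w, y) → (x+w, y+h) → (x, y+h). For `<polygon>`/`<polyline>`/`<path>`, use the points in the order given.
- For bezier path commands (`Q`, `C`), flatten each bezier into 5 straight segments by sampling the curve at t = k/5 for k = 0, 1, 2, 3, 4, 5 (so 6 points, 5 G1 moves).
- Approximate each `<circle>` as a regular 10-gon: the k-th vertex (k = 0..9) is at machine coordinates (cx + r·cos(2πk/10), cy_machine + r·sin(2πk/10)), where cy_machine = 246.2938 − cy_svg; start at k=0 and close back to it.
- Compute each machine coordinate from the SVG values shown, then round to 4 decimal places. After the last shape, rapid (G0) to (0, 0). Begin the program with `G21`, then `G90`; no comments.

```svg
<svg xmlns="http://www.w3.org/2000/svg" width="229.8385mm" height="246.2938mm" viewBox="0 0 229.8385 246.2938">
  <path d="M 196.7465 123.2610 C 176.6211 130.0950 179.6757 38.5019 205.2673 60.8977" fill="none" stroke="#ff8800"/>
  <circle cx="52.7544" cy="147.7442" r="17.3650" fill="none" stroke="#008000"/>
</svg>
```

G21
G90
G0 X196.7465 Y123.0328
M4 S850
G1 X187.4477 Y129.0443 F967
G1 X183.6813 Y148.4824
G1 X185.4163 Y171.1510
G1 X192.6219 Y186.8542
G1 X205.2673 Y185.3961
M5
G0 X70.1194 Y98.5496
M4 S492
G1 X66.8030 Y108.7565 F2438
G1 X58.1205 Y115.0647
G1 X47.3883 Y115.0647
G1 X38.7058 Y108.7565
G1 X35.3894 Y98.5496
G1 X38.7058 Y88.3427
G1 X47.3883 Y82.0345
G1 X58.1205 Y82.0345
G1 X66.8030 Y88.3427
G1 X70.1194 Y98.5496
M5
G0 X0.0000 Y0.0000

1 u = 1 mm; y_m = 246.2938 − y.

[1] `<path>` cubic bezier, #ff8800→cut S850 F967: (196.7465,123.0328) → (187.4477,129.0443) → (183.6813,148.4824) → (185.4163,171.1510) → (192.6219,186.8542) → (205.2673,185.3961)

[2] `<circle>` circle, #008000→score S492 F2438: (70.1194,98.5496) → (66.8030,108.7565) → (58.1205,115.0647) → (47.3883,115.0647) → (38.7058,108.7565) → (35.3894,98.5496) → (38.7058,88.3427) → (47.3883,82.0345) → (58.1205,82.0345) → (66.8030,88.3427) → (70.1194,98.5496) (closed)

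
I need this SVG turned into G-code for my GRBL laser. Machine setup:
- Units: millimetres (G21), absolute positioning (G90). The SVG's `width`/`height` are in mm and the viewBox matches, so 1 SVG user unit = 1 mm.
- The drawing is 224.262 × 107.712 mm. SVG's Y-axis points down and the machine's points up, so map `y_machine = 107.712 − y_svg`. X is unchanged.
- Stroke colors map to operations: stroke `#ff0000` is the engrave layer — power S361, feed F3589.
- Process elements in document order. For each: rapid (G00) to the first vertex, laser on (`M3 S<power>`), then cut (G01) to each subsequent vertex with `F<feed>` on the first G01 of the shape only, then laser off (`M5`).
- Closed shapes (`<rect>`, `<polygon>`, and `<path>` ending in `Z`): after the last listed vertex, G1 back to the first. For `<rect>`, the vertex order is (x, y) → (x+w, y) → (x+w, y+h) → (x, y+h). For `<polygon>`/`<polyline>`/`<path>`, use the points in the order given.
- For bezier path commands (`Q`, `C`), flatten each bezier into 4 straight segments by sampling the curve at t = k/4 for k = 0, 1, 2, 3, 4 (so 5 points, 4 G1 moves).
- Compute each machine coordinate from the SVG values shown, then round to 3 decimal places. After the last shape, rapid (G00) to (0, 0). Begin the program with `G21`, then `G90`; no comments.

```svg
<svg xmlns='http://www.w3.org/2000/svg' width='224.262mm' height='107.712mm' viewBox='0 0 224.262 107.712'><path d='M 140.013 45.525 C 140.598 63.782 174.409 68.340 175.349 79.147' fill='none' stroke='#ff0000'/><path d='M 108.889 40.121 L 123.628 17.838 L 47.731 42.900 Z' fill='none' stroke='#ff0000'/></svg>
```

Since the viewBox matches the mm dimensions, user units are millimetres directly. The only transform is the Y-flip y_m = 107.712 − y_svg.

Shape 1 is a cubic bezier drawn with `<path>`. Its stroke #ff0000 means engrave at S361, F3589. After flipping Y the toolpath is (140.013,62.187) → (145.649,50.751) → (157.548,42.582) → (169.513,35.810) → (175.349,28.565).

Shape 2 is a closed polygon drawn with `<path>`. Its stroke #ff0000 means engrave at S361, F3589. After flipping Y the toolpath is (108.889,67.591) → (123.628,89.874) → (47.731,64.812) → (108.889,67.591), returning to the start.

G21
G90
G00 X140.013 Y62.187
M3 S361
G01 X145.649 Y50.751 F3589
G01 X157.548 Y42.582
G01 X169.513 Y35.810
G01 X175.349 Y28.565
M5
G00 X108.889 Y67.591
M3 S361
G01 X123.628 Y89.874 F3589
G01 X47.731 Y64.812
G01 X108.889 Y67.591
M5
G00 X0.000 Y0.000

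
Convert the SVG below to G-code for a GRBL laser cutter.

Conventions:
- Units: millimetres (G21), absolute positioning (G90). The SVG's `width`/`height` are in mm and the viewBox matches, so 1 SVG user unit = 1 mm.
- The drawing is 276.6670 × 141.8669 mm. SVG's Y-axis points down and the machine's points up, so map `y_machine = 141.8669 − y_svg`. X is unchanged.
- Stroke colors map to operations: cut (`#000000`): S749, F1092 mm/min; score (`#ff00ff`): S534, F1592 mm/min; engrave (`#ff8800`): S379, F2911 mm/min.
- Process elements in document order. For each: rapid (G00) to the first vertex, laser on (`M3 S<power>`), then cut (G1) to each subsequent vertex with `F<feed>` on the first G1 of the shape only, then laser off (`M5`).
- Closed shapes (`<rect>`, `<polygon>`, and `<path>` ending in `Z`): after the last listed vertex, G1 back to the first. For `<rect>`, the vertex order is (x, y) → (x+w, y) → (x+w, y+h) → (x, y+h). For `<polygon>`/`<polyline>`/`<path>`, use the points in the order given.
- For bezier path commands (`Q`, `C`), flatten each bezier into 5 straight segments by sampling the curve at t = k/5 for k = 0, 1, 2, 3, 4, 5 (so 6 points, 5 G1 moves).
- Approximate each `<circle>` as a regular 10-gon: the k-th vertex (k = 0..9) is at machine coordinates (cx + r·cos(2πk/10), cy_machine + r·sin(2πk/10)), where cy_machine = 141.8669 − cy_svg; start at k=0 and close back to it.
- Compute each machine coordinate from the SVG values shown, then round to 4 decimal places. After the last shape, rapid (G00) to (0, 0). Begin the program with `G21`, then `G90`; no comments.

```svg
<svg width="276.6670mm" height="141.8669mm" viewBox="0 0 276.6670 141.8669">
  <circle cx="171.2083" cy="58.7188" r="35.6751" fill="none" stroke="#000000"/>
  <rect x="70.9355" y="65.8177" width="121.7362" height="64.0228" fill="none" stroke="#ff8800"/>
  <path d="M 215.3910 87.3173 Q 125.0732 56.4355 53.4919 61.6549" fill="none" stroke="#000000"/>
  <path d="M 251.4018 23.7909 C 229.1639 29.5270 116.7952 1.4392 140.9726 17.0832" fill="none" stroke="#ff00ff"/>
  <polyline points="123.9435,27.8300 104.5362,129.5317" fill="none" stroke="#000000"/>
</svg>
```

1 u = 1 mm; y_m = 141.8669 − y.

[1] `<circle>` circle, #000000→cut S749 F1092: (206.8834,83.1481) → (200.0701,104.1174) → (182.2325,117.0771) → (160.1841,117.0771) → (142.3465,104.1174) → (135.5332,83.1481) → (142.3465,62.1788) → (160.1841,49.2191) → (182.2325,49.2191) → (200.0701,62.1788) → (206.8834,83.1481) (closed)

[2] `<rect>` rectangle, #ff8800→engrave S379 F2911: (70.9355,76.0492) → (192.6717,76.0492) → (192.6717,12.0264) → (70.9355,12.0264) → (70.9355,76.0492) (closed)

[3] `<path>` quadratic bezier, #000000→cut S749 F1092: (215.3910,54.5496) → (180.0133,65.4583) → (146.1346,73.4788) → (113.7548,78.6113) → (82.8739,80.8557) → (53.4919,80.2120)

[4] `<path>` cubic bezier, #ff00ff→score S534 F1592: (251.4018,118.0760) → (229.0568,118.0728) → (195.9609,122.4646) → (162.9945,127.5288) → (141.0383,129.5427) → (140.9726,124.7837)

[5] `<polyline>` line segment, #000000→cut S749 F1092: (123.9435,114.0369) → (104.5362,12.3352)

G21
G90
G00 X206.8834 Y83.1481
M3 S749
G1 X200.0701 Y104.1174 F1092
G1 X182.2325 Y117.0771
G1 X160.1841 Y117.0771
G1 X142.3465 Y104.1174
G1 X135.5332 Y83.1481
G1 X142.3465 Y62.1788
G1 X160.1841 Y49.2191
G1 X182.2325 Y49.2191
G1 X200.0701 Y62.1788
G1 X206.8834 Y83.1481
M5
G00 X70.9355 Y76.0492
M3 S379
G1 X192.6717 Y76.0492 F2911
G1 X192.6717 Y12.0264
G1 X70.9355 Y12.0264
G1 X70.9355 Y76.0492
M5
G00 X215.3910 Y54.5496
M3 S749
G1 X180.0133 Y65.4583 F1092
G1 X146.1346 Y73.4788
G1 X113.7548 Y78.6113
G1 X82.8739 Y80.8557
G1 X53.4919 Y80.2120
M5
G00 X251.4018 Y118.0760
M3 S534
G1 X229.0568 Y118.0728 F1592
G1 X195.9609 Y122.4646
G1 X162.9945 Y127.5288
G1 X141.0383 Y129.5427
G1 X140.9726 Y124.7837
M5
G00 X123.9435 Y114.0369
M3 S749
G1 X104.5362 Y12.3352 F1092
M5
G00 X0.0000 Y0.0000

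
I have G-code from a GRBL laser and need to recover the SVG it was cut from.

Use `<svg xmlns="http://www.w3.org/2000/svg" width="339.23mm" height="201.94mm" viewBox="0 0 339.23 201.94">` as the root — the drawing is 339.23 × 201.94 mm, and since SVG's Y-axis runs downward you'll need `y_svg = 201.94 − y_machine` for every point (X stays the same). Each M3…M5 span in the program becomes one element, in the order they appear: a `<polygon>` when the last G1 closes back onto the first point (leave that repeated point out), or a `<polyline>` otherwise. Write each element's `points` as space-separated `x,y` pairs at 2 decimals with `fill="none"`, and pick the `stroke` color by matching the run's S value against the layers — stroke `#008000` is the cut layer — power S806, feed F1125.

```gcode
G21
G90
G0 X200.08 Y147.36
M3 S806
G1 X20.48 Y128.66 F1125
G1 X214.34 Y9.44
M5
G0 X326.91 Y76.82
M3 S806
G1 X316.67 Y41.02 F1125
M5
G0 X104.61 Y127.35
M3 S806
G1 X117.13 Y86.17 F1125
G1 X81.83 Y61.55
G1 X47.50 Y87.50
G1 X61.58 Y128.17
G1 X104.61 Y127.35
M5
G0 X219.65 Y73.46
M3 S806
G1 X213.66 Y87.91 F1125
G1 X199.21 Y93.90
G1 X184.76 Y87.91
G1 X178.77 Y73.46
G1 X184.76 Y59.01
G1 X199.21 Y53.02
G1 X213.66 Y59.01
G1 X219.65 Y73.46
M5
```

<svg xmlns="http://www.w3.org/2000/svg" width="339.23mm" height="201.94mm" viewBox="0 0 339.23 201.94">
  <polyline points="200.08,54.58 20.48,73.28 214.34,192.50" fill="none" stroke="#008000"/>
  <polyline points="326.91,125.12 316.67,160.92" fill="none" stroke="#008000"/>
  <polygon points="104.61,74.59 117.13,115.77 81.83,140.39 47.50,114.44 61.58,73.77" fill="none" stroke="#008000"/>
  <polygon points="219.65,128.48 213.66,114.03 199.21,108.04 184.76,114.03 178.77,128.48 184.76,142.93 199.21,148.92 213.66,142.93" fill="none" stroke="#008000"/>
</svg>

Machine Y-up, SVG Y-down with viewBox height 201.94, so y_svg = 201.94 − y_machine; X carries over. Every run uses S806, so all elements get stroke `#008000` (cut).

Run 1: The run is open, so emit a `<polyline>` with points (Y-flipped): 200.08,54.58 20.48,73.28 214.34,192.50.

Run 2: The run is open, so emit a `<polyline>` with points (Y-flipped): 326.91,125.12 316.67,160.92.

Run 3: The run returns to its start, so emit a `<polygon>` with points (Y-flipped): 104.61,74.59 117.13,115.77 81.83,140.39 47.50,114.44 61.58,73.77.

Run 4: The run returns to its start, so emit a `<polygon>` with points (Y-flipped): 219.65,128.48 213.66,114.03 199.21,108.04 184.76,114.03 178.77,128.48 184.76,142.93 199.21,148.92 213.66,142.93.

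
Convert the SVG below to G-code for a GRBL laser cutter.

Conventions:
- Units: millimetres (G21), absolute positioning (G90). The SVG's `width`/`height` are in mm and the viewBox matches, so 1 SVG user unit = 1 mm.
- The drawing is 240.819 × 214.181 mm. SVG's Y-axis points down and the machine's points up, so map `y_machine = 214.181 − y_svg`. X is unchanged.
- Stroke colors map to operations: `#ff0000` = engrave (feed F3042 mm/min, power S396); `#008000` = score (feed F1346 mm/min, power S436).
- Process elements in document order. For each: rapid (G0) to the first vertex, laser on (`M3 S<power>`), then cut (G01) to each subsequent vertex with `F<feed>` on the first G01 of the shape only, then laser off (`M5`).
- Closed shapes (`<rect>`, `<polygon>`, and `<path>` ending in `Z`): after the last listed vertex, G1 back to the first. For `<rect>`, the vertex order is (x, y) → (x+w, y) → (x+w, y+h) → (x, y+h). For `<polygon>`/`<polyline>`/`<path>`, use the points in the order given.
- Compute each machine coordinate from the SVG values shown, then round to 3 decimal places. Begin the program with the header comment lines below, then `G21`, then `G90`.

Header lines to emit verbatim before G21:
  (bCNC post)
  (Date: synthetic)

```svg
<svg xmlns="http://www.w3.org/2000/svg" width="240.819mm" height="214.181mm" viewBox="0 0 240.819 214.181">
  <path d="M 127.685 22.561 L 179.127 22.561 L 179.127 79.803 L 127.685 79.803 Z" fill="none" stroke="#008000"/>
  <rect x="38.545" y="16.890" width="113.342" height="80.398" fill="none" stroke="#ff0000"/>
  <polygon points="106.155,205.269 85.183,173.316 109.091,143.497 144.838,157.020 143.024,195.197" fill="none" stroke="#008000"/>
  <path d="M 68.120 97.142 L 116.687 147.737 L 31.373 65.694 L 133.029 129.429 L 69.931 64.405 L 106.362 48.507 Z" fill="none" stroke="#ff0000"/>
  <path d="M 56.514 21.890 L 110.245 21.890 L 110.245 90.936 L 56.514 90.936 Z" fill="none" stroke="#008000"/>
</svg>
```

(bCNC post)
(Date: synthetic)
G21
G90
G0 X127.685 Y191.620
M3 S436
G01 X179.127 Y191.620 F1346
G01 X179.127 Y134.378
G01 X127.685 Y134.378
G01 X127.685 Y191.620
M5
G0 X38.545 Y197.291
M3 S396
G01 X151.887 Y197.291 F3042
G01 X151.887 Y116.893
G01 X38.545 Y116.893
G01 X38.545 Y197.291
M5
G0 X106.155 Y8.912
M3 S436
G01 X85.183 Y40.865 F1346
G01 X109.091 Y70.684
G01 X144.838 Y57.161
G01 X143.024 Y18.984
G01 X106.155 Y8.912
M5
G0 X68.120 Y117.039
M3 S396
G01 X116.687 Y66.444 F3042
G01 X31.373 Y148.487
G01 X133.029 Y84.752
G01 X69.931 Y149.776
G01 X106.362 Y165.674
G01 X68.120 Y117.039
M5
G0 X56.514 Y192.291
M3 S436
G01 X110.245 Y192.291 F1346
G01 X110.245 Y123.245
G01 X56.514 Y123.245
G01 X56.514 Y192.291
M5

Since the viewBox matches the mm dimensions, user units are millimetres directly. The only transform is the Y-flip y_m = 214.181 − y_svg.

Shape 1 is a rectangle drawn with `<path>`. Its stroke #008000 means score at S436, F1346. After flipping Y the toolpath is (127.685,191.620) → (179.127,191.620) → (179.127,134.378) → (127.685,134.378) → (127.685,191.620), returning to the start.

Shape 2 is a rectangle drawn with `<rect>`. Its stroke #ff0000 means engrave at S396, F3042. After flipping Y the toolpath is (38.545,197.291) → (151.887,197.291) → (151.887,116.893) → (38.545,116.893) → (38.545,197.291), returning to the start.

Shape 3 is a regular polygon drawn with `<polygon>`. Its stroke #008000 means score at S436, F1346. After flipping Y the toolpath is (106.155,8.912) → (85.183,40.865) → (109.091,70.684) → (144.838,57.161) → (143.024,18.984) → (106.155,8.912), returning to the start.

Shape 4 is a closed polygon drawn with `<path>`. Its stroke #ff0000 means engrave at S396, F3042. After flipping Y the toolpath is (68.120,117.039) → (116.687,66.444) → (31.373,148.487) → (133.029,84.752) → (69.931,149.776) → (106.362,165.674) → (68.120,117.039), returning to the start.

Shape 5 is a rectangle drawn with `<path>`. Its stroke #008000 means score at S436, F1346. After flipping Y the toolpath is (56.514,192.291) → (110.245,192.291) → (110.245,123.245) → (56.514,123.245) → (56.514,192.291), returning to the start.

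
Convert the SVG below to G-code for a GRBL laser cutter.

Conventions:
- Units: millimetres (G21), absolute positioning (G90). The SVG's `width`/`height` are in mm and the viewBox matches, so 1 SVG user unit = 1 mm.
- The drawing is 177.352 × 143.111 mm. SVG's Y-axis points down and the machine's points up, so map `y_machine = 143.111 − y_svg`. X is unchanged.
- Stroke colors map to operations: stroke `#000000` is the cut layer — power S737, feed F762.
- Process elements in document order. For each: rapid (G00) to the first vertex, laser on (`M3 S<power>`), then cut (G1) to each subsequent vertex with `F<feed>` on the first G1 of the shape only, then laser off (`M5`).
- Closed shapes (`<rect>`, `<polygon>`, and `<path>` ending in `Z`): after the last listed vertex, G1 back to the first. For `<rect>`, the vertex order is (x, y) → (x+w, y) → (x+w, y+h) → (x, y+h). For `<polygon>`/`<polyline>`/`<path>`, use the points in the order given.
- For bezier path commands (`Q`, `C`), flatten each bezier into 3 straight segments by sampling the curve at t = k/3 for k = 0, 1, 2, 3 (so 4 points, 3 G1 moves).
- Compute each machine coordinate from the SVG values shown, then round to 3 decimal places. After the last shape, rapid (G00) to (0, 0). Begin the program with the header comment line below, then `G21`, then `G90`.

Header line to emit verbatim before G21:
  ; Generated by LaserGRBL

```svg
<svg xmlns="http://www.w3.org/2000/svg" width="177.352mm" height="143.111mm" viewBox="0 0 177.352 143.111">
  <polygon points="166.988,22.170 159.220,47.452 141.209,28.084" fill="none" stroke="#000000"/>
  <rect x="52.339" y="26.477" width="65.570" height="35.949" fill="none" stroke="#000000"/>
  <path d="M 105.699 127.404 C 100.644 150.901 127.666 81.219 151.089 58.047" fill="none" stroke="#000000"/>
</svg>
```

viewBox `0 0 177.352 143.111` with mm width/height → 1 unit = 1 mm. Flip: y_m = 143.111 − y_svg.

**Shape 1** — `<polygon>` regular polygon, stroke `#000000` → cut (S737, F762). Machine vertices: (166.988,120.941) → (159.220,95.659) → (141.209,115.027) → (166.988,120.941). Closed: final G1 returns to the first vertex.

**Shape 2** — `<rect>` rectangle, stroke `#000000` → cut (S737, F762). Machine vertices: (52.339,116.634) → (117.909,116.634) → (117.909,80.685) → (52.339,80.685) → (52.339,116.634). Closed: final G1 returns to the first vertex.

**Shape 3** — `<path>` cubic bezier, stroke `#000000` → cut (S737, F762). Control points (SVG): P0=(105.699,127.404), P1=(100.644,150.901), P2=(127.666,81.219), P3=(151.089,58.047); sampled at t=k/3. Machine vertices: (105.699,15.707) → (110.015,18.096) → (127.788,51.562) → (151.089,85.064). Open path.

; Generated by LaserGRBL
G21
G90
G00 X166.988 Y120.941
M3 S737
G1 X159.220 Y95.659 F762
G1 X141.209 Y115.027
G1 X166.988 Y120.941
M5
G00 X52.339 Y116.634
M3 S737
G1 X117.909 Y116.634 F762
G1 X117.909 Y80.685
G1 X52.339 Y80.685
G1 X52.339 Y116.634
M5
G00 X105.699 Y15.707
M3 S737
G1 X110.015 Y18.096 F762
G1 X127.788 Y51.562
G1 X151.089 Y85.064
M5
G00 X0.000 Y0.000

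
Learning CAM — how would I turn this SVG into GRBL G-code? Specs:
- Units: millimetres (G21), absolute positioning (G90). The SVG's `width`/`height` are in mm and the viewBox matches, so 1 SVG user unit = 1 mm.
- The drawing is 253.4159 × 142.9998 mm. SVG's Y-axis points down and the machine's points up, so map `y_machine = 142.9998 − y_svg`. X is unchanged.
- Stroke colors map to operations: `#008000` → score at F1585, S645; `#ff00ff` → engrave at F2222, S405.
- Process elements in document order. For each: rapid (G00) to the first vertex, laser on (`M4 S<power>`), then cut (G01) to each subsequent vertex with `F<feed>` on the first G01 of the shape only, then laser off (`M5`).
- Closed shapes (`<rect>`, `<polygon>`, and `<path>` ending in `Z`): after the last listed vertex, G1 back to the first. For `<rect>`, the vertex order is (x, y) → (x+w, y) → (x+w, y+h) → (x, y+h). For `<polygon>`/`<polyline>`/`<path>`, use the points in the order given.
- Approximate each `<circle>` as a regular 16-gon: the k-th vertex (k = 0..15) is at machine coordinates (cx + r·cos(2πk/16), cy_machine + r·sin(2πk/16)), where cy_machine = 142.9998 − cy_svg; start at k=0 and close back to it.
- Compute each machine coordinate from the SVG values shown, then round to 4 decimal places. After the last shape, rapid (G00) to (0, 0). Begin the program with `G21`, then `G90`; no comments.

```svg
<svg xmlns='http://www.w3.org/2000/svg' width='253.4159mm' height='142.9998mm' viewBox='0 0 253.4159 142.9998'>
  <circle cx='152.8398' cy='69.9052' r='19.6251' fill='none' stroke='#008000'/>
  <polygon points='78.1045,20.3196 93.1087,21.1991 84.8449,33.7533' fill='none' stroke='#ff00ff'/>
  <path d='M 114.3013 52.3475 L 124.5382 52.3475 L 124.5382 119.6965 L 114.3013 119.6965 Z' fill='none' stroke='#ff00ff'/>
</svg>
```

G21
G90
G00 X172.4649 Y73.0946
M4 S645
G01 X170.9710 Y80.6048 F1585
G01 X166.7168 Y86.9716
G01 X160.3500 Y91.2258
G01 X152.8398 Y92.7197
G01 X145.3296 Y91.2258
G01 X138.9628 Y86.9716
G01 X134.7086 Y80.6048
G01 X133.2147 Y73.0946
G01 X134.7086 Y65.5844
G01 X138.9628 Y59.2176
G01 X145.3296 Y54.9634
G01 X152.8398 Y53.4695
G01 X160.3500 Y54.9634
G01 X166.7168 Y59.2176
G01 X170.9710 Y65.5844
G01 X172.4649 Y73.0946
M5
G00 X78.1045 Y122.6802
M4 S405
G01 X93.1087 Y121.8007 F2222
G01 X84.8449 Y109.2465
G01 X78.1045 Y122.6802
M5
G00 X114.3013 Y90.6523
M4 S405
G01 X124.5382 Y90.6523 F2222
G01 X124.5382 Y23.3033
G01 X114.3013 Y23.3033
G01 X114.3013 Y90.6523
M5
G00 X0.0000 Y0.0000

1 u = 1 mm; y_m = 142.9998 − y.

[1] `<circle>` circle, #008000→score S645 F1585: (172.4649,73.0946) → (170.9710,80.6048) → (166.7168,86.9716) → (160.3500,91.2258) → (152.8398,92.7197) → (145.3296,91.2258) → (138.9628,86.9716) → (134.7086,80.6048) → (133.2147,73.0946) → (134.7086,65.5844) → (138.9628,59.2176) → (145.3296,54.9634) → (152.8398,53.4695) → (160.3500,54.9634) → (166.7168,59.2176) → (170.9710,65.5844) → (172.4649,73.0946) (closed)

[2] `<polygon>` regular polygon, #ff00ff→engrave S405 F2222: (78.1045,122.6802) → (93.1087,121.8007) → (84.8449,109.2465) → (78.1045,122.6802) (closed)

[3] `<path>` rectangle, #ff00ff→engrave S405 F2222: (114.3013,90.6523) → (124.5382,90.6523) → (124.5382,23.3033) → (114.3013,23.3033) → (114.3013,90.6523) (closed)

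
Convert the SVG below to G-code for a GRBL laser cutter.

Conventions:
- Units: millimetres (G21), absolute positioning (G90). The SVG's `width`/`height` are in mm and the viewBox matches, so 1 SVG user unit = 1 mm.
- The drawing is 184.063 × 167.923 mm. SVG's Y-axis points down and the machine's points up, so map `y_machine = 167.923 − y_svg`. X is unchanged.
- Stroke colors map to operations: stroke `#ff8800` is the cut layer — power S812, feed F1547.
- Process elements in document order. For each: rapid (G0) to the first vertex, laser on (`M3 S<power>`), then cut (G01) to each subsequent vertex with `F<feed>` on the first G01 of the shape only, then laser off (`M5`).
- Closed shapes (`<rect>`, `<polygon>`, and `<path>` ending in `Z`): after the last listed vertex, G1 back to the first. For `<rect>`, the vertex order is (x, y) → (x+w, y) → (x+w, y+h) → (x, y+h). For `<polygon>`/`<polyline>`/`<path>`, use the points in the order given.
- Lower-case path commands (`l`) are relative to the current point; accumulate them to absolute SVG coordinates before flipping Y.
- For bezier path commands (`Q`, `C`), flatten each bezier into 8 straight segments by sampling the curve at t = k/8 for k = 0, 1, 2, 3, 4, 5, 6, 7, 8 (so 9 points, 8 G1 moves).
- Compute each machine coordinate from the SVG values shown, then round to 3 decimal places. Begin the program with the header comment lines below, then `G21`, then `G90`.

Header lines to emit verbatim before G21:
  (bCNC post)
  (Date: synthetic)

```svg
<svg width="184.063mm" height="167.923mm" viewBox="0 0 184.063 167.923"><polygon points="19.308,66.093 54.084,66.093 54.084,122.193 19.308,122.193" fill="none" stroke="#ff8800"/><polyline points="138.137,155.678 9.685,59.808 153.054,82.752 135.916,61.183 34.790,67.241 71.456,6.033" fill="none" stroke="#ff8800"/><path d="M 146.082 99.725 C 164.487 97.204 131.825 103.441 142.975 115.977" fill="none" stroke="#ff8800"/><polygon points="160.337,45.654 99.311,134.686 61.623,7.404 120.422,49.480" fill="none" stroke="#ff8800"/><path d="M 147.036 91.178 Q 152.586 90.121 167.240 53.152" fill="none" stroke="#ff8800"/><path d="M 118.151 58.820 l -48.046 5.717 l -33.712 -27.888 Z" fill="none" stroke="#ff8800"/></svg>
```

1 u = 1 mm; y_m = 167.923 − y.

[1] `<polygon>` rectangle, #ff8800→cut S812 F1547: (19.308,101.830) → (54.084,101.830) → (54.084,45.730) → (19.308,45.730) → (19.308,101.830) (closed)

[2] `<polyline>` open polyline, #ff8800→cut S812 F1547: (138.137,12.245) → (9.685,108.115) → (153.054,85.171) → (135.916,106.740) → (34.790,100.682) → (71.456,161.890)

[3] `<path>` cubic bezier, #ff8800→cut S812 F1547: (146.082,68.198) → (150.775,68.738) → (151.793,68.485) → (150.247,67.469) → (147.249,65.718) → (143.911,63.262) → (141.345,60.129) → (140.662,56.347) → (142.975,51.946)

[4] `<polygon>` closed polygon, #ff8800→cut S812 F1547: (160.337,122.269) → (99.311,33.237) → (61.623,160.519) → (120.422,118.443) → (160.337,122.269) (closed)

[5] `<path>` quadratic bezier, #ff8800→cut S812 F1547: (147.036,76.745) → (148.566,77.570) → (150.380,79.518) → (152.479,82.588) → (154.862,86.780) → (157.530,92.094) → (160.482,98.531) → (163.719,106.090) → (167.240,114.771)

[6] `<path>` closed polygon, #ff8800→cut S812 F1547: (118.151,109.103) → (70.105,103.386) → (36.393,131.274) → (118.151,109.103) (closed)

(bCNC post)
(Date: synthetic)
G21
G90
G0 X19.308 Y101.830
M3 S812
G01 X54.084 Y101.830 F1547
G01 X54.084 Y45.730
G01 X19.308 Y45.730
G01 X19.308 Y101.830
M5
G0 X138.137 Y12.245
M3 S812
G01 X9.685 Y108.115 F1547
G01 X153.054 Y85.171
G01 X135.916 Y106.740
G01 X34.790 Y100.682
G01 X71.456 Y161.890
M5
G0 X146.082 Y68.198
M3 S812
G01 X150.775 Y68.738 F1547
G01 X151.793 Y68.485
G01 X150.247 Y67.469
G01 X147.249 Y65.718
G01 X143.911 Y63.262
G01 X141.345 Y60.129
G01 X140.662 Y56.347
G01 X142.975 Y51.946
M5
G0 X160.337 Y122.269
M3 S812
G01 X99.311 Y33.237 F1547
G01 X61.623 Y160.519
G01 X120.422 Y118.443
G01 X160.337 Y122.269
M5
G0 X147.036 Y76.745
M3 S812
G01 X148.566 Y77.570 F1547
G01 X150.380 Y79.518
G01 X152.479 Y82.588
G01 X154.862 Y86.780
G01 X157.530 Y92.094
G01 X160.482 Y98.531
G01 X163.719 Y106.090
G01 X167.240 Y114.771
M5
G0 X118.151 Y109.103
M3 S812
G01 X70.105 Y103.386 F1547
G01 X36.393 Y131.274
G01 X118.151 Y109.103
M5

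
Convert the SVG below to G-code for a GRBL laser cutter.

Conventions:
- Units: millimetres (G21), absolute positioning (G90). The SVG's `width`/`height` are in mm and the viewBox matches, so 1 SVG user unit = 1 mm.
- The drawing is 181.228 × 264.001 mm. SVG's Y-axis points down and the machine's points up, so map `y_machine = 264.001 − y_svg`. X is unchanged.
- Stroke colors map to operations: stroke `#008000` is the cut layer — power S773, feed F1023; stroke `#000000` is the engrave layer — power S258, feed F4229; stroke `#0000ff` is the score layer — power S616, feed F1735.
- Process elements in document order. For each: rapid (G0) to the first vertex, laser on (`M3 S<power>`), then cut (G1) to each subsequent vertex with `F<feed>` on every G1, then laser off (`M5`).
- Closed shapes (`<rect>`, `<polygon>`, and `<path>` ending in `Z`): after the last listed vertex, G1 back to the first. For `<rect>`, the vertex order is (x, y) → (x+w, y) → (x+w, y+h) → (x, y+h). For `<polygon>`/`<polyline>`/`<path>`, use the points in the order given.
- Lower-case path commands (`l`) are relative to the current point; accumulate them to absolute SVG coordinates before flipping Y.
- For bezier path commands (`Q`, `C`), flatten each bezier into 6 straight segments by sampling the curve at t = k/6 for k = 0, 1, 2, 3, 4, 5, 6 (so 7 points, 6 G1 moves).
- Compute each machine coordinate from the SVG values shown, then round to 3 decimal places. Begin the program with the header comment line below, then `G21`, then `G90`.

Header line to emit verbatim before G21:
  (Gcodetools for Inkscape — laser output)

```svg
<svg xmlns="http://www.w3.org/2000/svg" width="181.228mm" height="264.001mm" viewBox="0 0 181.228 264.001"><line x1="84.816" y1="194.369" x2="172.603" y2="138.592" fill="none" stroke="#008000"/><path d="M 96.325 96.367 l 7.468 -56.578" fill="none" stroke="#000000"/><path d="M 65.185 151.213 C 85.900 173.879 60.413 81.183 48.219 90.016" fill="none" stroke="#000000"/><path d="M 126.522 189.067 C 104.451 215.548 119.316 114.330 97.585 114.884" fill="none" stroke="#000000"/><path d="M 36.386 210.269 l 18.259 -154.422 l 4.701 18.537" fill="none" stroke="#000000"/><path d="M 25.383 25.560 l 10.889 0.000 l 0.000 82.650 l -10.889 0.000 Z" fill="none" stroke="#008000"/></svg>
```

(Gcodetools for Inkscape — laser output)
G21
G90
G0 X84.816 Y69.632
M3 S773
G1 X172.603 Y125.409 F1023
M5
G0 X96.325 Y167.634
M3 S258
G1 X103.793 Y224.212 F4229
M5
G0 X65.185 Y112.788
M3 S258
G1 X71.968 Y110.064 F4229
G1 X72.703 Y120.543 F4229
G1 X69.043 Y138.199 F4229
G1 X62.640 Y157.008 F4229
G1 X55.148 Y170.945 F4229
G1 X48.219 Y173.985 F4229
M5
G0 X126.522 Y74.934
M3 S258
G1 X118.224 Y71.273 F4229
G1 X114.040 Y82.520 F4229
G1 X111.926 Y102.303 F4229
G1 X109.841 Y124.246 F4229
G1 X105.741 Y141.975 F4229
G1 X97.585 Y149.117 F4229
M5
G0 X36.386 Y53.732
M3 S258
G1 X54.645 Y208.154 F4229
G1 X59.346 Y189.617 F4229
M5
G0 X25.383 Y238.441
M3 S773
G1 X36.272 Y238.441 F1023
G1 X36.272 Y155.791 F1023
G1 X25.383 Y155.791 F1023
G1 X25.383 Y238.441 F1023
M5

viewBox `0 0 181.228 264.001` with mm width/height → 1 unit = 1 mm. Flip: y_m = 264.001 − y_svg.

**Shape 1** — `<line>` line segment, stroke `#008000` → cut (S773, F1023). Machine vertices: (84.816,69.632) → (172.603,125.409). Open path.

**Shape 2** — `<path>` line segment, stroke `#000000` → engrave (S258, F4229). Machine vertices: (96.325,167.634) → (103.793,224.212). Open path.

**Shape 3** — `<path>` cubic bezier, stroke `#000000` → engrave (S258, F4229). Control points (SVG): P0=(65.185,151.213), P1=(85.900,173.879), P2=(60.413,81.183), P3=(48.219,90.016); sampled at t=k/6. Machine vertices: (65.185,112.788) → (71.968,110.064) → (72.703,120.543) → (69.043,138.199) → (62.640,157.008) → (55.148,170.945) → (48.219,173.985). Open path.

**Shape 4** — `<path>` cubic bezier, stroke `#000000` → engrave (S258, F4229). Control points (SVG): P0=(126.522,189.067), P1=(104.451,215.548), P2=(119.316,114.330), P3=(97.585,114.884); sampled at t=k/6. Machine vertices: (126.522,74.934) → (118.224,71.273) → (114.040,82.520) → (111.926,102.303) → (109.841,124.246) → (105.741,141.975) → (97.585,149.117). Open path.

**Shape 5** — `<path>` open polyline, stroke `#000000` → engrave (S258, F4229). Machine vertices: (36.386,53.732) → (54.645,208.154) → (59.346,189.617). Open path.

**Shape 6** — `<path>` rectangle, stroke `#008000` → cut (S773, F1023). Machine vertices: (25.383,238.441) → (36.272,238.441) → (36.272,155.791) → (25.383,155.791) → (25.383,238.441). Closed: final G1 returns to the first vertex.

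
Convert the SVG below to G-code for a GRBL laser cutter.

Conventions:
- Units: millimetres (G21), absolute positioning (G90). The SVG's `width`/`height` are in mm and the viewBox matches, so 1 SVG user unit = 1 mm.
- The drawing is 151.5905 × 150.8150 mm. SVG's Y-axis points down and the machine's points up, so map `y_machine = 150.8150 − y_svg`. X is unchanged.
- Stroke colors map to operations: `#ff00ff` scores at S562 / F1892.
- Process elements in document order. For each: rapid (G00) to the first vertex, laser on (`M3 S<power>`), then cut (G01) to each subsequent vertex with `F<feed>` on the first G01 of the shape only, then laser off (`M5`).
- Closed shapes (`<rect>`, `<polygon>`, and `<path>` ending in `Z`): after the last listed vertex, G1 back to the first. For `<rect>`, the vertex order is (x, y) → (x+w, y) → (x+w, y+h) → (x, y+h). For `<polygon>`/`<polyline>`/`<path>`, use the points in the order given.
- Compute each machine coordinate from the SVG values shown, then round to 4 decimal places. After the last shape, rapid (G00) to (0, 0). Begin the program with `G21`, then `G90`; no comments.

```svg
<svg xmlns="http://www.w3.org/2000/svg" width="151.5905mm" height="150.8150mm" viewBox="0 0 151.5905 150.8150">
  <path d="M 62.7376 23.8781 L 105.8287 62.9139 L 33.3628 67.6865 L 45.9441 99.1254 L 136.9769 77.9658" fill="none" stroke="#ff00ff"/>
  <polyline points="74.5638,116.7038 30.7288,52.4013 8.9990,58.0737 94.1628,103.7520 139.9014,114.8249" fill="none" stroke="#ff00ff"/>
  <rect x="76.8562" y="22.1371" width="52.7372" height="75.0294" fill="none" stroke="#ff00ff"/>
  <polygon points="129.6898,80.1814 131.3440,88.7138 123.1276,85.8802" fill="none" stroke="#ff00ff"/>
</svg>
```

Since the viewBox matches the mm dimensions, user units are millimetres directly. The only transform is the Y-flip y_m = 150.8150 − y_svg.

Shape 1 is a open polyline drawn with `<path>`. Its stroke #ff00ff means score at S562, F1892. After flipping Y the toolpath is (62.7376,126.9369) → (105.8287,87.9011) → (33.3628,83.1285) → (45.9441,51.6896) → (136.9769,72.8492).

Shape 2 is a open polyline drawn with `<polyline>`. Its stroke #ff00ff means score at S562, F1892. After flipping Y the toolpath is (74.5638,34.1112) → (30.7288,98.4137) → (8.9990,92.7413) → (94.1628,47.0630) → (139.9014,35.9901).

Shape 3 is a rectangle drawn with `<rect>`. Its stroke #ff00ff means score at S562, F1892. After flipping Y the toolpath is (76.8562,128.6779) → (129.5934,128.6779) → (129.5934,53.6485) → (76.8562,53.6485) → (76.8562,128.6779), returning to the start.

Shape 4 is a regular polygon drawn with `<polygon>`. Its stroke #ff00ff means score at S562, F1892. After flipping Y the toolpath is (129.6898,70.6336) → (131.3440,62.1012) → (123.1276,64.9348) → (129.6898,70.6336), returning to the start.

G21
G90
G00 X62.7376 Y126.9369
M3 S562
G01 X105.8287 Y87.9011 F1892
G01 X33.3628 Y83.1285
G01 X45.9441 Y51.6896
G01 X136.9769 Y72.8492
M5
G00 X74.5638 Y34.1112
M3 S562
G01 X30.7288 Y98.4137 F1892
G01 X8.9990 Y92.7413
G01 X94.1628 Y47.0630
G01 X139.9014 Y35.9901
M5
G00 X76.8562 Y128.6779
M3 S562
G01 X129.5934 Y128.6779 F1892
G01 X129.5934 Y53.6485
G01 X76.8562 Y53.6485
G01 X76.8562 Y128.6779
M5
G00 X129.6898 Y70.6336
M3 S562
G01 X131.3440 Y62.1012 F1892
G01 X123.1276 Y64.9348
G01 X129.6898 Y70.6336
M5
G00 X0.0000 Y0.0000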